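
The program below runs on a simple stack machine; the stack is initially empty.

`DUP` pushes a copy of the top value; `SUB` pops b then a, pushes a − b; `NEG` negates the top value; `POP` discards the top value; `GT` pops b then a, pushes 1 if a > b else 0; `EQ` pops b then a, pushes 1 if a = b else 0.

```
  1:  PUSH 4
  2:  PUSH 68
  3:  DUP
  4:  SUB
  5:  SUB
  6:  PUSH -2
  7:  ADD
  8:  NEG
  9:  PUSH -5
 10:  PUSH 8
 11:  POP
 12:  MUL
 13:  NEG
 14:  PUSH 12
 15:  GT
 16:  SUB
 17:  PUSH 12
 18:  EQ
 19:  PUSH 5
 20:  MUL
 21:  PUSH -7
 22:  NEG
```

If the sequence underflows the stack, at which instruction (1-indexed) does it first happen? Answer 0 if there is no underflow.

16

PUSH 4  -> [4]
PUSH 68 -> [4, 68]
DUP     -> [4, 68, 68]
SUB     -> [4, 0]
SUB     -> [4]
PUSH -2 -> [4, -2]
ADD     -> [2]
NEG     -> [-2]
PUSH -5 -> [-2, -5]
PUSH 8  -> [-2, -5, 8]
POP     -> [-2, -5]
MUL     -> [10]
NEG     -> [-10]
PUSH 12 -> [-10, 12]
GT      -> [0]
SUB  — needs 2 operands, stack has 1 → underflow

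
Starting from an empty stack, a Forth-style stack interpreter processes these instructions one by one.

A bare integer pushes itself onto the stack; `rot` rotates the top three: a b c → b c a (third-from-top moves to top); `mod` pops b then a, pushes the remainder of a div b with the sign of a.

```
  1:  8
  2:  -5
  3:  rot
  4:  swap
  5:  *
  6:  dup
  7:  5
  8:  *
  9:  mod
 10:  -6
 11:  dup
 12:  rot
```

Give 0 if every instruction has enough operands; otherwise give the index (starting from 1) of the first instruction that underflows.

3

8  → [8]
-5 → [8, -5]
rot  — needs 3 operands, stack has 2 → underflow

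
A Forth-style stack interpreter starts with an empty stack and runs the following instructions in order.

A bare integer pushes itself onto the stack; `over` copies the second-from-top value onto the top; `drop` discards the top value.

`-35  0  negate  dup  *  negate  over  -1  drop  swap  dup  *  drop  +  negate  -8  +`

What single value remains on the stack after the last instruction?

-35     [-35]
0       [-35, 0]
negate  [-35, 0]
dup     [-35, 0, 0]
*       [-35, 0]
negate  [-35, 0]
over    [-35, 0, -35]
-1      [-35, 0, -35, -1]
drop    [-35, 0, -35]
swap    [-35, -35, 0]
dup     [-35, -35, 0, 0]
*       [-35, -35, 0]
drop    [-35, -35]
+       [-70]
negate  [70]
-8      [70, -8]
+       [62]

62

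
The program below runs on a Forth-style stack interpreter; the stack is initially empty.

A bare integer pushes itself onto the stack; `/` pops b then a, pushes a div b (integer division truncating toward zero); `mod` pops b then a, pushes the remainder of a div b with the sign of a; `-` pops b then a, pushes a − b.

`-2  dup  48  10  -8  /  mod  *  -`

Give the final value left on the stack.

-2   -2
dup  -2 -2
48   -2 -2 48
10   -2 -2 48 10
-8   -2 -2 48 10 -8
/    -2 -2 48 -1
mod  -2 -2 0
*    -2 0
-    -2

-2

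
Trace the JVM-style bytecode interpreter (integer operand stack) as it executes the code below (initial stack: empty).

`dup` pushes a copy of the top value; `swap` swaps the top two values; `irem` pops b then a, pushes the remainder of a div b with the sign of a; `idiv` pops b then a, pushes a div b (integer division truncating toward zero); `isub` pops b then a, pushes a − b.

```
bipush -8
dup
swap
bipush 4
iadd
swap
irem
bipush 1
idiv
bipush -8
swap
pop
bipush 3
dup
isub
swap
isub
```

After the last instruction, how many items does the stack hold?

bipush -8 → [-8]
dup       → [-8, -8]
swap      → [-8, -8]
bipush 4  → [-8, -8, 4]
iadd      → [-8, -4]
swap      → [-4, -8]
irem      → [-4]
bipush 1  → [-4, 1]
idiv      → [-4]
bipush -8 → [-4, -8]
swap      → [-8, -4]
pop       → [-8]
bipush 3  → [-8, 3]
dup       → [-8, 3, 3]
isub      → [-8, 0]
swap      → [0, -8]
isub      → [8]

1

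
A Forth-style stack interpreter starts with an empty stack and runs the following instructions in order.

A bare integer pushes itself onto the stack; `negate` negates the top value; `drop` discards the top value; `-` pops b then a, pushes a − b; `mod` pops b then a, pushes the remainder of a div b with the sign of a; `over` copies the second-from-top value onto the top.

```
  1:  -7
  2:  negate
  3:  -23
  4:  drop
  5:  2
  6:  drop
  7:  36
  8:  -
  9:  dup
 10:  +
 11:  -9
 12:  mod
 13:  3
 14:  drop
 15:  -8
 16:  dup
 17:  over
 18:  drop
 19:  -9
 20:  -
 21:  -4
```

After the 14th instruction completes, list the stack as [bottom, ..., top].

-7     -> [-7]
negate -> [7]
-23    -> [7, -23]
drop   -> [7]
2      -> [7, 2]
drop   -> [7]
36     -> [7, 36]
-      -> [-29]
dup    -> [-29, -29]
+      -> [-58]
-9     -> [-58, -9]
mod    -> [-4]
3      -> [-4, 3]
drop   -> [-4]

[-4]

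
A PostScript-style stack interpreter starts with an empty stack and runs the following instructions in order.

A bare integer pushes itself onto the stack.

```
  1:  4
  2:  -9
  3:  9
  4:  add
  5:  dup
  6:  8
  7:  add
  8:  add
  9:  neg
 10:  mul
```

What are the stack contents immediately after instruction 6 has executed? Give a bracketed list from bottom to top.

4    4
-9   4 -9
9    4 -9 9
add  4 0
dup  4 0 0
8    4 0 0 8

[4, 0, 0, 8]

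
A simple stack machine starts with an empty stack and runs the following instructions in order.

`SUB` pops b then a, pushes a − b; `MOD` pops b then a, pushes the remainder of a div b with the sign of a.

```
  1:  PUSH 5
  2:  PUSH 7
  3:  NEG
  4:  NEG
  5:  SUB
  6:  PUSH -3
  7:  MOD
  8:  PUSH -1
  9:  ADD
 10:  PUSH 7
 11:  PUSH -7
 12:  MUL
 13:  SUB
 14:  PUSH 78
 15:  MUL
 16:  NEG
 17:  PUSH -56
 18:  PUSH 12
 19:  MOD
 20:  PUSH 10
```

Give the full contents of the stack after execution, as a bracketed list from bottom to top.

PUSH 5   → [5]
PUSH 7   → [5, 7]
NEG      → [5, -7]
NEG      → [5, 7]
SUB      → [-2]
PUSH -3  → [-2, -3]
MOD      → [-2]
PUSH -1  → [-2, -1]
ADD      → [-3]
PUSH 7   → [-3, 7]
PUSH -7  → [-3, 7, -7]
MUL      → [-3, -49]
SUB      → [46]
PUSH 78  → [46, 78]
MUL      → [3588]
NEG      → [-3588]
PUSH -56 → [-3588, -56]
PUSH 12  → [-3588, -56, 12]
MOD      → [-3588, -8]
PUSH 10  → [-3588, -8, 10]

[-3588, -8, 10]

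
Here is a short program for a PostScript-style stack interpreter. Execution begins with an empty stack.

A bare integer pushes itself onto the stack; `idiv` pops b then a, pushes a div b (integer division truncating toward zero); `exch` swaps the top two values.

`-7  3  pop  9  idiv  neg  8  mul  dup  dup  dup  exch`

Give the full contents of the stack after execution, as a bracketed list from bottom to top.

[0, 0, 0, 0]

-7    -7
3     -7 3
pop   -7
9     -7 9
idiv  0
neg   0
8     0 8
mul   0
dup   0 0
dup   0 0 0
dup   0 0 0 0
exch  0 0 0 0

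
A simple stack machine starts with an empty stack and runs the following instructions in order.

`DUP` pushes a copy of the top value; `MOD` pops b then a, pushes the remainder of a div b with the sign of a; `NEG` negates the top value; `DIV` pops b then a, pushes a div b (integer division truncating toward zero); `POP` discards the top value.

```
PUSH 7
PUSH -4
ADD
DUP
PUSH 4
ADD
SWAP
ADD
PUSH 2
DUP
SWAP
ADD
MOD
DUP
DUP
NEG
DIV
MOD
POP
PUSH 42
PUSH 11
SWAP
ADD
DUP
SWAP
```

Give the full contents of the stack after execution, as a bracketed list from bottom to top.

PUSH 7  -> 7
PUSH -4 -> 7 -4
ADD     -> 3
DUP     -> 3 3
PUSH 4  -> 3 3 4
ADD     -> 3 7
SWAP    -> 7 3
ADD     -> 10
PUSH 2  -> 10 2
DUP     -> 10 2 2
SWAP    -> 10 2 2
ADD     -> 10 4
MOD     -> 2
DUP     -> 2 2
DUP     -> 2 2 2
NEG     -> 2 2 -2
DIV     -> 2 -1
MOD     -> 0
POP     -> (empty)
PUSH 42 -> 42
PUSH 11 -> 42 11
SWAP    -> 11 42
ADD     -> 53
DUP     -> 53 53
SWAP    -> 53 53

[53, 53]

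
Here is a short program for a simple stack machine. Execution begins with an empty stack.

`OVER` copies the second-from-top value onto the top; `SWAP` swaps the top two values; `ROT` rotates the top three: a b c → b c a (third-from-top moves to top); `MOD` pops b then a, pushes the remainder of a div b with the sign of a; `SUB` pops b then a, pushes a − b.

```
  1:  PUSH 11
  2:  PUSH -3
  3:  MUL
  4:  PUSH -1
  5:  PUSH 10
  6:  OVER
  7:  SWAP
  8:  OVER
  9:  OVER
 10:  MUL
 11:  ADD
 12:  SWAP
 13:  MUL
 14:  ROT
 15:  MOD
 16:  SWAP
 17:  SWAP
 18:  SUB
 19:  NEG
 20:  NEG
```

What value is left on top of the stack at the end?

PUSH 11  [11]
PUSH -3  [11, -3]
MUL      [-33]
PUSH -1  [-33, -1]
PUSH 10  [-33, -1, 10]
OVER     [-33, -1, 10, -1]
SWAP     [-33, -1, -1, 10]
OVER     [-33, -1, -1, 10, -1]
OVER     [-33, -1, -1, 10, -1, 10]
MUL      [-33, -1, -1, 10, -10]
ADD      [-33, -1, -1, 0]
SWAP     [-33, -1, 0, -1]
MUL      [-33, -1, 0]
ROT      [-1, 0, -33]
MOD      [-1, 0]
SWAP     [0, -1]
SWAP     [-1, 0]
SUB      [-1]
NEG      [1]
NEG      [-1]

-1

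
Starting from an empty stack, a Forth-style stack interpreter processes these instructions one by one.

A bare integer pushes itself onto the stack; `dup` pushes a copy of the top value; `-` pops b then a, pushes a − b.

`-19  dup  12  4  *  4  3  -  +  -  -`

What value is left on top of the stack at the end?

-19 -> -19
dup -> -19 -19
12  -> -19 -19 12
4   -> -19 -19 12 4
*   -> -19 -19 48
4   -> -19 -19 48 4
3   -> -19 -19 48 4 3
-   -> -19 -19 48 1
+   -> -19 -19 49
-   -> -19 -68
-   -> 49

49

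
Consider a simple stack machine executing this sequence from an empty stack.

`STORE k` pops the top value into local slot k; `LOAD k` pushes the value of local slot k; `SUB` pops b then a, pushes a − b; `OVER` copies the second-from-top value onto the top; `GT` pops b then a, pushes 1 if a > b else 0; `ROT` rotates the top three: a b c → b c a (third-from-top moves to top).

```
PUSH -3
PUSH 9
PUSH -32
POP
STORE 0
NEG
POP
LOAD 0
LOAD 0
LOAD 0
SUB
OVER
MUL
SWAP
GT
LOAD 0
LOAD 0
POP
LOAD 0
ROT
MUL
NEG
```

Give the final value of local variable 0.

9

PUSH -3  -> [-3]
PUSH 9   -> [-3, 9]
PUSH -32 -> [-3, 9, -32]
POP      -> [-3, 9]
STORE 0  -> [-3]
NEG      -> [3]
POP      -> []
LOAD 0   -> [9]
LOAD 0   -> [9, 9]
LOAD 0   -> [9, 9, 9]
SUB      -> [9, 0]
OVER     -> [9, 0, 9]
MUL      -> [9, 0]
SWAP     -> [0, 9]
GT       -> [0]
LOAD 0   -> [0, 9]
LOAD 0   -> [0, 9, 9]
POP      -> [0, 9]
LOAD 0   -> [0, 9, 9]
ROT      -> [9, 9, 0]
MUL      -> [9, 0]
NEG      -> [9, 0]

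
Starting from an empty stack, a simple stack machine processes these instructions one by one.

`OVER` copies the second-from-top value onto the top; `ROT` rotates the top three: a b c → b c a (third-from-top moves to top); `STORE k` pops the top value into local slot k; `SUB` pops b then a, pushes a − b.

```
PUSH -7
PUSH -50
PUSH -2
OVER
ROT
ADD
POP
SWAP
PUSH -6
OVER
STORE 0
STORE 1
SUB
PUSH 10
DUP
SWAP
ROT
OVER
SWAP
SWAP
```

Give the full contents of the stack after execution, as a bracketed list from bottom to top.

[10, 10, 5, 10]

PUSH -7   [-7]
PUSH -50  [-7, -50]
PUSH -2   [-7, -50, -2]
OVER      [-7, -50, -2, -50]
ROT       [-7, -2, -50, -50]
ADD       [-7, -2, -100]
POP       [-7, -2]
SWAP      [-2, -7]
PUSH -6   [-2, -7, -6]
OVER      [-2, -7, -6, -7]
STORE 0   [-2, -7, -6]
STORE 1   [-2, -7]
SUB       [5]
PUSH 10   [5, 10]
DUP       [5, 10, 10]
SWAP      [5, 10, 10]
ROT       [10, 10, 5]
OVER      [10, 10, 5, 10]
SWAP      [10, 10, 10, 5]
SWAP      [10, 10, 5, 10]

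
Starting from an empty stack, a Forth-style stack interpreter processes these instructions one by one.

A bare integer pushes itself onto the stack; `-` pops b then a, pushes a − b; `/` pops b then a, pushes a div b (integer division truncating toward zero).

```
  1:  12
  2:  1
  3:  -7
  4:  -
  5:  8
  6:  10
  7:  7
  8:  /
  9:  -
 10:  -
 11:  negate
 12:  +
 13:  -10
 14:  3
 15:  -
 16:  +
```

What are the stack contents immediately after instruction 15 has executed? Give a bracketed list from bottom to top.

[11, -13]

12     → 12
1      → 12 1
-7     → 12 1 -7
-      → 12 8
8      → 12 8 8
10     → 12 8 8 10
7      → 12 8 8 10 7
/      → 12 8 8 1
-      → 12 8 7
-      → 12 1
negate → 12 -1
+      → 11
-10    → 11 -10
3      → 11 -10 3
-      → 11 -13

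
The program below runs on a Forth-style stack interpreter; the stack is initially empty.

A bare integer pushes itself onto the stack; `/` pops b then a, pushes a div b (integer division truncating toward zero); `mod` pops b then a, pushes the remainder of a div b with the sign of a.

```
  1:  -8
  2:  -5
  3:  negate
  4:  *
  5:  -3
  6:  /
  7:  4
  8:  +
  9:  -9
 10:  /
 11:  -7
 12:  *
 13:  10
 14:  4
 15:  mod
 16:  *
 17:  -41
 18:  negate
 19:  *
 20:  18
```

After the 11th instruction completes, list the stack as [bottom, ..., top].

-8     → -8
-5     → -8 -5
negate → -8 5
*      → -40
-3     → -40 -3
/      → 13
4      → 13 4
+      → 17
-9     → 17 -9
/      → -1
-7     → -1 -7

[-1, -7]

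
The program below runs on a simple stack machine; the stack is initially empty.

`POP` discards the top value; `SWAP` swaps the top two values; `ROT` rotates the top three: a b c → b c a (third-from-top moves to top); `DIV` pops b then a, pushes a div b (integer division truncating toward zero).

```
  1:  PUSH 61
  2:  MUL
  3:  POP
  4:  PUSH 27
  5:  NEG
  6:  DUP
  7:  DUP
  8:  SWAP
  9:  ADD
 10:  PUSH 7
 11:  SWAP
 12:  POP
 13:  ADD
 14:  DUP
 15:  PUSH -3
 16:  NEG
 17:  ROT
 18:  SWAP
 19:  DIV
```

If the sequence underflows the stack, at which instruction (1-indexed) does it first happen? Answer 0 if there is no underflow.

2

PUSH 61 : [61]
MUL  — needs 2 operands, stack has 1 → underflow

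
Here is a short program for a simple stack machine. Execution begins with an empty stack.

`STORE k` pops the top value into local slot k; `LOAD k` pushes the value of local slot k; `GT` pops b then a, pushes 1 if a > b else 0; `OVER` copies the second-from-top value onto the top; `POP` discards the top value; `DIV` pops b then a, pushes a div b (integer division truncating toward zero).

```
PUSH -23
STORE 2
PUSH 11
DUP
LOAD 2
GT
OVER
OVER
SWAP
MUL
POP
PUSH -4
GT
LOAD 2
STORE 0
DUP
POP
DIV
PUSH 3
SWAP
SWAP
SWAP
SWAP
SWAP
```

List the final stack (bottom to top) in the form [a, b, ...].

[3, 11]

PUSH -23 : [-23]
STORE 2  : []
PUSH 11  : [11]
DUP      : [11, 11]
LOAD 2   : [11, 11, -23]
GT       : [11, 1]
OVER     : [11, 1, 11]
OVER     : [11, 1, 11, 1]
SWAP     : [11, 1, 1, 11]
MUL      : [11, 1, 11]
POP      : [11, 1]
PUSH -4  : [11, 1, -4]
GT       : [11, 1]
LOAD 2   : [11, 1, -23]
STORE 0  : [11, 1]
DUP      : [11, 1, 1]
POP      : [11, 1]
DIV      : [11]
PUSH 3   : [11, 3]
SWAP     : [3, 11]
SWAP     : [11, 3]
SWAP     : [3, 11]
SWAP     : [11, 3]
SWAP     : [3, 11]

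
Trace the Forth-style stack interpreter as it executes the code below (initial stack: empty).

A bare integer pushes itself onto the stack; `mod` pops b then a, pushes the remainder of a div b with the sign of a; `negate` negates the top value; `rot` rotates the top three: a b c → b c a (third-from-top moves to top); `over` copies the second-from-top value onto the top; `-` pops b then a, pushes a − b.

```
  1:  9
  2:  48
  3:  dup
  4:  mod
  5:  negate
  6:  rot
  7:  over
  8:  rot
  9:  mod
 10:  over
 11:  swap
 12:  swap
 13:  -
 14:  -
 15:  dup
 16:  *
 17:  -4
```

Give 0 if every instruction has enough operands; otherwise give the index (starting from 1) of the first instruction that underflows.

9      → 9
48     → 9 48
dup    → 9 48 48
mod    → 9 0
negate → 9 0
rot  — needs 3 operands, stack has 2 → underflow

6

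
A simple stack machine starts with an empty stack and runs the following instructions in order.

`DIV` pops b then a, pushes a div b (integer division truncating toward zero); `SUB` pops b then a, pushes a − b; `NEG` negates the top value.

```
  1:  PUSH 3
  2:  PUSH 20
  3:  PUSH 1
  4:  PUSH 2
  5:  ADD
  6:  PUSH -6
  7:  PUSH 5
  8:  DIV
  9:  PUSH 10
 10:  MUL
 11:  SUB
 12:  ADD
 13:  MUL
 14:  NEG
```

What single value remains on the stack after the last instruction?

PUSH 3   [3]
PUSH 20  [3, 20]
PUSH 1   [3, 20, 1]
PUSH 2   [3, 20, 1, 2]
ADD      [3, 20, 3]
PUSH -6  [3, 20, 3, -6]
PUSH 5   [3, 20, 3, -6, 5]
DIV      [3, 20, 3, -1]
PUSH 10  [3, 20, 3, -1, 10]
MUL      [3, 20, 3, -10]
SUB      [3, 20, 13]
ADD      [3, 33]
MUL      [99]
NEG      [-99]

-99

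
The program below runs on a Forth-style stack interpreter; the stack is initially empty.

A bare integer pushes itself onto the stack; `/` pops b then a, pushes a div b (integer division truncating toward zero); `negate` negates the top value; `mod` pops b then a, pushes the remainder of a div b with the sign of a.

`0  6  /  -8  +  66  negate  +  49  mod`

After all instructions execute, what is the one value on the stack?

-25

0      -> 0
6      -> 0 6
/      -> 0
-8     -> 0 -8
+      -> -8
66     -> -8 66
negate -> -8 -66
+      -> -74
49     -> -74 49
mod    -> -25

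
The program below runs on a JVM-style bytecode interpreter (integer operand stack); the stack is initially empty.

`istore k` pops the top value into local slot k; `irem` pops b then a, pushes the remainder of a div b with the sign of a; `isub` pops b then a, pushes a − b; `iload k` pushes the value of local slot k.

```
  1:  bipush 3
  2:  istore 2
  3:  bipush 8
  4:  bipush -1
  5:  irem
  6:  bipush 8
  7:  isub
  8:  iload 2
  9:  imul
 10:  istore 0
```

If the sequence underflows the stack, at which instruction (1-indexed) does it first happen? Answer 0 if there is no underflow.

bipush 3   3
istore 2   (empty)
bipush 8   8
bipush -1  8 -1
irem       0
bipush 8   0 8
isub       -8
iload 2    -8 3
imul       -24
istore 0   (empty)

0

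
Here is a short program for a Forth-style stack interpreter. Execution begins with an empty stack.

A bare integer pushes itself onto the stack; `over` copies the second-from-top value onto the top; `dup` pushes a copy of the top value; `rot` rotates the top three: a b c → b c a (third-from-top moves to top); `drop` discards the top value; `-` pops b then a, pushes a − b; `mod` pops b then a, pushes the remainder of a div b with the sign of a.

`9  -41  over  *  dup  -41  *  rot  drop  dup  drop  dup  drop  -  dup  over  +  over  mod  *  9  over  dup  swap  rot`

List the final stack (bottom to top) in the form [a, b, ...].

9    → [9]
-41  → [9, -41]
over → [9, -41, 9]
*    → [9, -369]
dup  → [9, -369, -369]
-41  → [9, -369, -369, -41]
*    → [9, -369, 15129]
rot  → [-369, 15129, 9]
drop → [-369, 15129]
dup  → [-369, 15129, 15129]
drop → [-369, 15129]
dup  → [-369, 15129, 15129]
drop → [-369, 15129]
-    → [-15498]
dup  → [-15498, -15498]
over → [-15498, -15498, -15498]
+    → [-15498, -30996]
over → [-15498, -30996, -15498]
mod  → [-15498, 0]
*    → [0]
9    → [0, 9]
over → [0, 9, 0]
dup  → [0, 9, 0, 0]
swap → [0, 9, 0, 0]
rot  → [0, 0, 0, 9]

[0, 0, 0, 9]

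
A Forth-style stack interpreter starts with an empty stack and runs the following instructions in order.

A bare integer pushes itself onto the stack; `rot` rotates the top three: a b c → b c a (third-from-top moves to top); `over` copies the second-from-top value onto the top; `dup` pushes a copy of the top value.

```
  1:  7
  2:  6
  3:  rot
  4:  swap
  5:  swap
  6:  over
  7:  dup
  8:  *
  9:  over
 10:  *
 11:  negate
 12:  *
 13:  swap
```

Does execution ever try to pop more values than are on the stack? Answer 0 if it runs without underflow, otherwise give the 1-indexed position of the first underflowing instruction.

3

7  7
6  7 6
rot  — needs 3 operands, stack has 2 → underflow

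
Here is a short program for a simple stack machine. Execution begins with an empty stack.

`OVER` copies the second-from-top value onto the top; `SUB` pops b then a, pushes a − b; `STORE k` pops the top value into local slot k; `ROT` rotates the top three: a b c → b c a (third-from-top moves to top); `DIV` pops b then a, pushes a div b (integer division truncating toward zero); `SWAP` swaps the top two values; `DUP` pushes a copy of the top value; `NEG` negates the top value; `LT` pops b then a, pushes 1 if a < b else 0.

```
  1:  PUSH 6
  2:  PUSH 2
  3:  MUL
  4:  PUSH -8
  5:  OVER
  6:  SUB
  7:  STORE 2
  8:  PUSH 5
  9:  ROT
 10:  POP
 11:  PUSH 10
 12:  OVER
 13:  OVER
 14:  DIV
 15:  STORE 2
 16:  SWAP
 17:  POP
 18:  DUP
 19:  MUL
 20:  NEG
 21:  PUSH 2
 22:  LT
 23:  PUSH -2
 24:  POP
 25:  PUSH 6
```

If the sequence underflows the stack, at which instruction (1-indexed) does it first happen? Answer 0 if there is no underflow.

9

PUSH 6  → 6
PUSH 2  → 6 2
MUL     → 12
PUSH -8 → 12 -8
OVER    → 12 -8 12
SUB     → 12 -20
STORE 2 → 12
PUSH 5  → 12 5
ROT  — needs 3 operands, stack has 2 → underflow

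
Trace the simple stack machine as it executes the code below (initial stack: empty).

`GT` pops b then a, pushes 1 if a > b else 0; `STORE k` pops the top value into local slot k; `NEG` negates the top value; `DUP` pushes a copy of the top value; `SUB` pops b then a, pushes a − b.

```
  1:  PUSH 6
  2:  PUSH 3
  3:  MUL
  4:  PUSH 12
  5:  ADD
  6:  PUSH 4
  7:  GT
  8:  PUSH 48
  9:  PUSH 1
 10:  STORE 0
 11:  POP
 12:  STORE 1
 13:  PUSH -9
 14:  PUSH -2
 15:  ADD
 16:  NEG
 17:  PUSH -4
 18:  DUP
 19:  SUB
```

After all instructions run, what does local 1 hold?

1

PUSH 6   [6]
PUSH 3   [6, 3]
MUL      [18]
PUSH 12  [18, 12]
ADD      [30]
PUSH 4   [30, 4]
GT       [1]
PUSH 48  [1, 48]
PUSH 1   [1, 48, 1]
STORE 0  [1, 48]
POP      [1]
STORE 1  []
PUSH -9  [-9]
PUSH -2  [-9, -2]
ADD      [-11]
NEG      [11]
PUSH -4  [11, -4]
DUP      [11, -4, -4]
SUB      [11, 0]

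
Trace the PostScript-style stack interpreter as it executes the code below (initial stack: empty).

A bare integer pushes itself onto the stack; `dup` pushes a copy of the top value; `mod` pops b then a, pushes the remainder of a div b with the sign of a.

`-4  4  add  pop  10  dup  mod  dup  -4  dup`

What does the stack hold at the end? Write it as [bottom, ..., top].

-4  -> [-4]
4   -> [-4, 4]
add -> [0]
pop -> []
10  -> [10]
dup -> [10, 10]
mod -> [0]
dup -> [0, 0]
-4  -> [0, 0, -4]
dup -> [0, 0, -4, -4]

[0, 0, -4, -4]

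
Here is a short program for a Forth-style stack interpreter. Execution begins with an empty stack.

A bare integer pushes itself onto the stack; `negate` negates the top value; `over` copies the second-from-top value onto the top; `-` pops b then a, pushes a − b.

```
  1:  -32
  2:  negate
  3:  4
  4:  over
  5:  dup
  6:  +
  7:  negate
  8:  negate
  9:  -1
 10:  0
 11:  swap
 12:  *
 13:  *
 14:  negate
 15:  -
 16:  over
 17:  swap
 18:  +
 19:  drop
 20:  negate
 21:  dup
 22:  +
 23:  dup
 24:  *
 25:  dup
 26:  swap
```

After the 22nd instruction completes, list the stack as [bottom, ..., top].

-32    -> [-32]
negate -> [32]
4      -> [32, 4]
over   -> [32, 4, 32]
dup    -> [32, 4, 32, 32]
+      -> [32, 4, 64]
negate -> [32, 4, -64]
negate -> [32, 4, 64]
-1     -> [32, 4, 64, -1]
0      -> [32, 4, 64, -1, 0]
swap   -> [32, 4, 64, 0, -1]
*      -> [32, 4, 64, 0]
*      -> [32, 4, 0]
negate -> [32, 4, 0]
-      -> [32, 4]
over   -> [32, 4, 32]
swap   -> [32, 32, 4]
+      -> [32, 36]
drop   -> [32]
negate -> [-32]
dup    -> [-32, -32]
+      -> [-64]

[-64]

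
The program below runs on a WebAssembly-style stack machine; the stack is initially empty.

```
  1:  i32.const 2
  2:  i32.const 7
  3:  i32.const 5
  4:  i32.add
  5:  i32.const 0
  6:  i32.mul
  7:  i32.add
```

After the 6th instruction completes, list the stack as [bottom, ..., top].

[2, 0]

i32.const 2 → 2
i32.const 7 → 2 7
i32.const 5 → 2 7 5
i32.add     → 2 12
i32.const 0 → 2 12 0
i32.mul     → 2 0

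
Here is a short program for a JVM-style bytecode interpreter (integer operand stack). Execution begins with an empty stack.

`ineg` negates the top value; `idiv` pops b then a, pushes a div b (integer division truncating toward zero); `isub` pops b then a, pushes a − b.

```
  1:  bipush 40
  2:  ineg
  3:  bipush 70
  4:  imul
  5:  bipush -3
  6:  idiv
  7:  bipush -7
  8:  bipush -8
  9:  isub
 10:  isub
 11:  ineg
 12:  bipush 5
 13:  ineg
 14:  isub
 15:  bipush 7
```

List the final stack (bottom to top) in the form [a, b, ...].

bipush 40 -> [40]
ineg      -> [-40]
bipush 70 -> [-40, 70]
imul      -> [-2800]
bipush -3 -> [-2800, -3]
idiv      -> [933]
bipush -7 -> [933, -7]
bipush -8 -> [933, -7, -8]
isub      -> [933, 1]
isub      -> [932]
ineg      -> [-932]
bipush 5  -> [-932, 5]
ineg      -> [-932, -5]
isub      -> [-927]
bipush 7  -> [-927, 7]

[-927, 7]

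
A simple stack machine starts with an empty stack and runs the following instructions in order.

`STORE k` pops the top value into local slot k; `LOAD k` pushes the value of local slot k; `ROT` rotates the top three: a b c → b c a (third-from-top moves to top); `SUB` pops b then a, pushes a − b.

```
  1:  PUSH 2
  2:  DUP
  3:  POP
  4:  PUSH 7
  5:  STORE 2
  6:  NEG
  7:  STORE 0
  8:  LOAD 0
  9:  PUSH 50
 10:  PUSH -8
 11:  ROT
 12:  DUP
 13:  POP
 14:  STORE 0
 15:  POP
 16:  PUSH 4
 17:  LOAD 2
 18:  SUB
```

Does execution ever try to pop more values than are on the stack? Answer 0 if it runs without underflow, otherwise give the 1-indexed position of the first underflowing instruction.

0

PUSH 2   [2]
DUP      [2, 2]
POP      [2]
PUSH 7   [2, 7]
STORE 2  [2]
NEG      [-2]
STORE 0  []
LOAD 0   [-2]
PUSH 50  [-2, 50]
PUSH -8  [-2, 50, -8]
ROT      [50, -8, -2]
DUP      [50, -8, -2, -2]
POP      [50, -8, -2]
STORE 0  [50, -8]
POP      [50]
PUSH 4   [50, 4]
LOAD 2   [50, 4, 7]
SUB      [50, -3]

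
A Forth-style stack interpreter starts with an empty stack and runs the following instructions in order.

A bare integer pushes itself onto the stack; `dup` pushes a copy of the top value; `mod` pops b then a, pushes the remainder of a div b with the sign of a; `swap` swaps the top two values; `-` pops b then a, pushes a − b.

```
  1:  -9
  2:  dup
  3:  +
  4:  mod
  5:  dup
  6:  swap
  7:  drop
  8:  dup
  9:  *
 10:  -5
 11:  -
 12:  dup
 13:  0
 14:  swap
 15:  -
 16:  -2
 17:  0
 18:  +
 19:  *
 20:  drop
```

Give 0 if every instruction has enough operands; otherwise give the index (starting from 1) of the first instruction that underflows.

4

-9  -> [-9]
dup -> [-9, -9]
+   -> [-18]
mod  — needs 2 operands, stack has 1 → underflow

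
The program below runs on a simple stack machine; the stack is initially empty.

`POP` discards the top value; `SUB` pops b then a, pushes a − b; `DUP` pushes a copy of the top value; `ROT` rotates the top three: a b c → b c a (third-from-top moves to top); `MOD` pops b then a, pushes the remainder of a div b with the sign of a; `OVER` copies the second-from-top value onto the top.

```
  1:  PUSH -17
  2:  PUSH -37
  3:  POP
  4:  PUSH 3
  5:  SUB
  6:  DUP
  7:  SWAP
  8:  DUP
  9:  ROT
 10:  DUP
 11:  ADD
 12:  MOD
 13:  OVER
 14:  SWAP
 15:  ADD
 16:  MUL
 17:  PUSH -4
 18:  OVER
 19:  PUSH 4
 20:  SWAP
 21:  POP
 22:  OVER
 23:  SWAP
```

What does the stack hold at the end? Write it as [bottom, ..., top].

PUSH -17 : [-17]
PUSH -37 : [-17, -37]
POP      : [-17]
PUSH 3   : [-17, 3]
SUB      : [-20]
DUP      : [-20, -20]
SWAP     : [-20, -20]
DUP      : [-20, -20, -20]
ROT      : [-20, -20, -20]
DUP      : [-20, -20, -20, -20]
ADD      : [-20, -20, -40]
MOD      : [-20, -20]
OVER     : [-20, -20, -20]
SWAP     : [-20, -20, -20]
ADD      : [-20, -40]
MUL      : [800]
PUSH -4  : [800, -4]
OVER     : [800, -4, 800]
PUSH 4   : [800, -4, 800, 4]
SWAP     : [800, -4, 4, 800]
POP      : [800, -4, 4]
OVER     : [800, -4, 4, -4]
SWAP     : [800, -4, -4, 4]

[800, -4, -4, 4]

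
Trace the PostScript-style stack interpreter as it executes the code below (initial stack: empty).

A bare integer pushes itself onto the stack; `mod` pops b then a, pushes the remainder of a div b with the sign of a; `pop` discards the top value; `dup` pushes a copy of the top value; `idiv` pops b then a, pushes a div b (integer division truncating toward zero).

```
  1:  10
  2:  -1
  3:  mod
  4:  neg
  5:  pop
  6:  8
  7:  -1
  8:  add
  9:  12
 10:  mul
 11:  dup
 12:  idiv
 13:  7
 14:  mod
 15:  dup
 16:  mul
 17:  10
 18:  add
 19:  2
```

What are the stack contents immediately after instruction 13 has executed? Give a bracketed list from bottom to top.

[1, 7]

10   → [10]
-1   → [10, -1]
mod  → [0]
neg  → [0]
pop  → []
8    → [8]
-1   → [8, -1]
add  → [7]
12   → [7, 12]
mul  → [84]
dup  → [84, 84]
idiv → [1]
7    → [1, 7]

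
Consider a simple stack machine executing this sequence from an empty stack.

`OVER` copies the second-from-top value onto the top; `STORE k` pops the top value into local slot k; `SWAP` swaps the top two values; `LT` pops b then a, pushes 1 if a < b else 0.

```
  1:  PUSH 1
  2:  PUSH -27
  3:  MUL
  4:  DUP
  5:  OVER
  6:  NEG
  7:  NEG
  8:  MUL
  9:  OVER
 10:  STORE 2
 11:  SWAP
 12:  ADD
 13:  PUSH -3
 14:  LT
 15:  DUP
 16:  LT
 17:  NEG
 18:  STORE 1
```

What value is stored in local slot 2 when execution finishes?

PUSH 1    1
PUSH -27  1 -27
MUL       -27
DUP       -27 -27
OVER      -27 -27 -27
NEG       -27 -27 27
NEG       -27 -27 -27
MUL       -27 729
OVER      -27 729 -27
STORE 2   -27 729
SWAP      729 -27
ADD       702
PUSH -3   702 -3
LT        0
DUP       0 0
LT        0
NEG       0
STORE 1   (empty)

-27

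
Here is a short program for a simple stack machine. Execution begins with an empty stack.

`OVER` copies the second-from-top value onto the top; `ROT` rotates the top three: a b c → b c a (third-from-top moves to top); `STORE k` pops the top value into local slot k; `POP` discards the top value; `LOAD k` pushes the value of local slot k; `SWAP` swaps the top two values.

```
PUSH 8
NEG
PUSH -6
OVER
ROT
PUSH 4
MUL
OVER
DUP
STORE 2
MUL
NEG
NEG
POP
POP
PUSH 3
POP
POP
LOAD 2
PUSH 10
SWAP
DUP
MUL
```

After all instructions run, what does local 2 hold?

-8

PUSH 8  -> [8]
NEG     -> [-8]
PUSH -6 -> [-8, -6]
OVER    -> [-8, -6, -8]
ROT     -> [-6, -8, -8]
PUSH 4  -> [-6, -8, -8, 4]
MUL     -> [-6, -8, -32]
OVER    -> [-6, -8, -32, -8]
DUP     -> [-6, -8, -32, -8, -8]
STORE 2 -> [-6, -8, -32, -8]
MUL     -> [-6, -8, 256]
NEG     -> [-6, -8, -256]
NEG     -> [-6, -8, 256]
POP     -> [-6, -8]
POP     -> [-6]
PUSH 3  -> [-6, 3]
POP     -> [-6]
POP     -> []
LOAD 2  -> [-8]
PUSH 10 -> [-8, 10]
SWAP    -> [10, -8]
DUP     -> [10, -8, -8]
MUL     -> [10, 64]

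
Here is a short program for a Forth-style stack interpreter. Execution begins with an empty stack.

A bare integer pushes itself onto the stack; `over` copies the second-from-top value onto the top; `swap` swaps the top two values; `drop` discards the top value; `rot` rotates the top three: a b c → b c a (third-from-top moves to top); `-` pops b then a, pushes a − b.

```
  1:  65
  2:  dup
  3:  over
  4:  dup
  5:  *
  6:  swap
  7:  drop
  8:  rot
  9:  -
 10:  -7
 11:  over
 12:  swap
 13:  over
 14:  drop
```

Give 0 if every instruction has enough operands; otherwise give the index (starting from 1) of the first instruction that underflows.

8

65    [65]
dup   [65, 65]
over  [65, 65, 65]
dup   [65, 65, 65, 65]
*     [65, 65, 4225]
swap  [65, 4225, 65]
drop  [65, 4225]
rot  — needs 3 operands, stack has 2 → underflow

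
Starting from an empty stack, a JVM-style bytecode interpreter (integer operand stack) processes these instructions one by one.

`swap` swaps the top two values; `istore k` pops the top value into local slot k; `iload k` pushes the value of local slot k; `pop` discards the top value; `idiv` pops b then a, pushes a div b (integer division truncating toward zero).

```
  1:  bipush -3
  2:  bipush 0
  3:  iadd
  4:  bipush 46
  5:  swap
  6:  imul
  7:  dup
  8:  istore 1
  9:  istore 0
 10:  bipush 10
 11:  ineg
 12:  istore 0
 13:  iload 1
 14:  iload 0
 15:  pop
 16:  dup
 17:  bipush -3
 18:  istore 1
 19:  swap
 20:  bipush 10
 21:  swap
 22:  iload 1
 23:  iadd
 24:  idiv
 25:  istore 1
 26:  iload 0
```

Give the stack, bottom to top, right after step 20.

[-138, -138, 10]

bipush -3  -3
bipush 0   -3 0
iadd       -3
bipush 46  -3 46
swap       46 -3
imul       -138
dup        -138 -138
istore 1   -138
istore 0   (empty)
bipush 10  10
ineg       -10
istore 0   (empty)
iload 1    -138
iload 0    -138 -10
pop        -138
dup        -138 -138
bipush -3  -138 -138 -3
istore 1   -138 -138
swap       -138 -138
bipush 10  -138 -138 10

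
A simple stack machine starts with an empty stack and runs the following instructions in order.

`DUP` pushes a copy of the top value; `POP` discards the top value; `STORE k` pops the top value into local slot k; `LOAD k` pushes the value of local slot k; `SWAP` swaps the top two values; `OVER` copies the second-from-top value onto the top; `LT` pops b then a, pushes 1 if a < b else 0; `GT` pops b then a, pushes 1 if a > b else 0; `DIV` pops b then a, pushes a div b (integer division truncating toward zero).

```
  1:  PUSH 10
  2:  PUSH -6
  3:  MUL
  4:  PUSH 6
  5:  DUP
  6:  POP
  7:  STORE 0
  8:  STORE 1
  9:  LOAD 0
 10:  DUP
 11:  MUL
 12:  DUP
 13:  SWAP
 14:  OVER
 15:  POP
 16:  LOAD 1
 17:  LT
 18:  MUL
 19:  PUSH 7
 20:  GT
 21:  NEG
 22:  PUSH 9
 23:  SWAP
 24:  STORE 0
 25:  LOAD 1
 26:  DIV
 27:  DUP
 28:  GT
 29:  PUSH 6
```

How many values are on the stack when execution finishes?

PUSH 10 : [10]
PUSH -6 : [10, -6]
MUL     : [-60]
PUSH 6  : [-60, 6]
DUP     : [-60, 6, 6]
POP     : [-60, 6]
STORE 0 : [-60]
STORE 1 : []
LOAD 0  : [6]
DUP     : [6, 6]
MUL     : [36]
DUP     : [36, 36]
SWAP    : [36, 36]
OVER    : [36, 36, 36]
POP     : [36, 36]
LOAD 1  : [36, 36, -60]
LT      : [36, 0]
MUL     : [0]
PUSH 7  : [0, 7]
GT      : [0]
NEG     : [0]
PUSH 9  : [0, 9]
SWAP    : [9, 0]
STORE 0 : [9]
LOAD 1  : [9, -60]
DIV     : [0]
DUP     : [0, 0]
GT      : [0]
PUSH 6  : [0, 6]

2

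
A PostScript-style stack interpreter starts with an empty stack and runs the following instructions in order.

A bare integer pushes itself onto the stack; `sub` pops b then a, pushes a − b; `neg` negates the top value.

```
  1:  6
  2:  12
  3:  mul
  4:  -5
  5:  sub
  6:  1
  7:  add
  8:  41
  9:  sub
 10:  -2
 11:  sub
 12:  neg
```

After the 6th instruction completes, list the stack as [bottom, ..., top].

[77, 1]

6   : 6
12  : 6 12
mul : 72
-5  : 72 -5
sub : 77
1   : 77 1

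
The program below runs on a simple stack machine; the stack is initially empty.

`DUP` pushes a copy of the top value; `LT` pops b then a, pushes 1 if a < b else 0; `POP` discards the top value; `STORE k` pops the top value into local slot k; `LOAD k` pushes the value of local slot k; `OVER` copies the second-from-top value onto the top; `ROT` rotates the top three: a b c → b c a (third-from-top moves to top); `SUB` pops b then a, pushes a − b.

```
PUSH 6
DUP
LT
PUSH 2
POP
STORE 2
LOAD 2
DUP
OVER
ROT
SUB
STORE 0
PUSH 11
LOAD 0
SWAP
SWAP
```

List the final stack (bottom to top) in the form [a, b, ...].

[0, 11, 0]

PUSH 6  → [6]
DUP     → [6, 6]
LT      → [0]
PUSH 2  → [0, 2]
POP     → [0]
STORE 2 → []
LOAD 2  → [0]
DUP     → [0, 0]
OVER    → [0, 0, 0]
ROT     → [0, 0, 0]
SUB     → [0, 0]
STORE 0 → [0]
PUSH 11 → [0, 11]
LOAD 0  → [0, 11, 0]
SWAP    → [0, 0, 11]
SWAP    → [0, 11, 0]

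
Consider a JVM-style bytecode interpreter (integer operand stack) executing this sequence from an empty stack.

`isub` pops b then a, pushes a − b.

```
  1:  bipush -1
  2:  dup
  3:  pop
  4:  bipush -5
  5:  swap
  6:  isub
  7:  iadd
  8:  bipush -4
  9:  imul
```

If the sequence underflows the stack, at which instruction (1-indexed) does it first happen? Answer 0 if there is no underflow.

7

bipush -1 -> -1
dup       -> -1 -1
pop       -> -1
bipush -5 -> -1 -5
swap      -> -5 -1
isub      -> -4
iadd  — needs 2 operands, stack has 1 → underflow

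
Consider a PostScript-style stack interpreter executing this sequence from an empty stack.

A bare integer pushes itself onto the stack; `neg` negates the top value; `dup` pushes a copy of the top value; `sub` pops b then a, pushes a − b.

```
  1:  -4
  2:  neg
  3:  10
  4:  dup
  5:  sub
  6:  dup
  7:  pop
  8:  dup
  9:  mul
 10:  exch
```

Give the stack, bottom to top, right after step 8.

[4, 0, 0]

-4   [-4]
neg  [4]
10   [4, 10]
dup  [4, 10, 10]
sub  [4, 0]
dup  [4, 0, 0]
pop  [4, 0]
dup  [4, 0, 0]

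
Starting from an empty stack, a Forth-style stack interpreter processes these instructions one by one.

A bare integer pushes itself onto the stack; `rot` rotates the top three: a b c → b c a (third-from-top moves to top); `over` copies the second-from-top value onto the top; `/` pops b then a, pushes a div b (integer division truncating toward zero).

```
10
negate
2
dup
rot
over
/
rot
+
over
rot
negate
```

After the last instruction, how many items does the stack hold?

3

10     → 10
negate → -10
2      → -10 2
dup    → -10 2 2
rot    → 2 2 -10
over   → 2 2 -10 2
/      → 2 2 -5
rot    → 2 -5 2
+      → 2 -3
over   → 2 -3 2
rot    → -3 2 2
negate → -3 2 -2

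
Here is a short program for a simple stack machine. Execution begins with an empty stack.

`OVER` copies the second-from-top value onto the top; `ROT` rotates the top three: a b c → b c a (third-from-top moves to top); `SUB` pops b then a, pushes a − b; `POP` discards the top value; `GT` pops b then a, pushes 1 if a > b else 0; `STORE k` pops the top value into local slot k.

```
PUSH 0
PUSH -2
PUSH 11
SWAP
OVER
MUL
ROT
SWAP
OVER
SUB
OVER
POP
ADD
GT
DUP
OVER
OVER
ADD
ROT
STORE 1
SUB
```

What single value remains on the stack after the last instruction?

PUSH 0  : [0]
PUSH -2 : [0, -2]
PUSH 11 : [0, -2, 11]
SWAP    : [0, 11, -2]
OVER    : [0, 11, -2, 11]
MUL     : [0, 11, -22]
ROT     : [11, -22, 0]
SWAP    : [11, 0, -22]
OVER    : [11, 0, -22, 0]
SUB     : [11, 0, -22]
OVER    : [11, 0, -22, 0]
POP     : [11, 0, -22]
ADD     : [11, -22]
GT      : [1]
DUP     : [1, 1]
OVER    : [1, 1, 1]
OVER    : [1, 1, 1, 1]
ADD     : [1, 1, 2]
ROT     : [1, 2, 1]
STORE 1 : [1, 2]
SUB     : [-1]

-1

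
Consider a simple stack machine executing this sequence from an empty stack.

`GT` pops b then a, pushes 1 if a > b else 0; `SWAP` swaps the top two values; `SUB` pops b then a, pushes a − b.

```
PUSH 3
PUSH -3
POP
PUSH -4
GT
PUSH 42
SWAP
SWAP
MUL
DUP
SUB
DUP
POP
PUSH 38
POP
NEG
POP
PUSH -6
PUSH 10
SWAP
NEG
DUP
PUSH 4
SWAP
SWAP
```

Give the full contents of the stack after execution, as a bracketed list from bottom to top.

[10, 6, 6, 4]

PUSH 3  → [3]
PUSH -3 → [3, -3]
POP     → [3]
PUSH -4 → [3, -4]
GT      → [1]
PUSH 42 → [1, 42]
SWAP    → [42, 1]
SWAP    → [1, 42]
MUL     → [42]
DUP     → [42, 42]
SUB     → [0]
DUP     → [0, 0]
POP     → [0]
PUSH 38 → [0, 38]
POP     → [0]
NEG     → [0]
POP     → []
PUSH -6 → [-6]
PUSH 10 → [-6, 10]
SWAP    → [10, -6]
NEG     → [10, 6]
DUP     → [10, 6, 6]
PUSH 4  → [10, 6, 6, 4]
SWAP    → [10, 6, 4, 6]
SWAP    → [10, 6, 6, 4]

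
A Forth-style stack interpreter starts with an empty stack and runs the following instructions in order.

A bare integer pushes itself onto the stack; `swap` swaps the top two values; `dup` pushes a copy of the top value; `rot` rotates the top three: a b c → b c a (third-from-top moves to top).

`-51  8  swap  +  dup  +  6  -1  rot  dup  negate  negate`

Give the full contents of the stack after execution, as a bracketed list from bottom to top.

[6, -1, -86, -86]

-51    : -51
8      : -51 8
swap   : 8 -51
+      : -43
dup    : -43 -43
+      : -86
6      : -86 6
-1     : -86 6 -1
rot    : 6 -1 -86
dup    : 6 -1 -86 -86
negate : 6 -1 -86 86
negate : 6 -1 -86 -86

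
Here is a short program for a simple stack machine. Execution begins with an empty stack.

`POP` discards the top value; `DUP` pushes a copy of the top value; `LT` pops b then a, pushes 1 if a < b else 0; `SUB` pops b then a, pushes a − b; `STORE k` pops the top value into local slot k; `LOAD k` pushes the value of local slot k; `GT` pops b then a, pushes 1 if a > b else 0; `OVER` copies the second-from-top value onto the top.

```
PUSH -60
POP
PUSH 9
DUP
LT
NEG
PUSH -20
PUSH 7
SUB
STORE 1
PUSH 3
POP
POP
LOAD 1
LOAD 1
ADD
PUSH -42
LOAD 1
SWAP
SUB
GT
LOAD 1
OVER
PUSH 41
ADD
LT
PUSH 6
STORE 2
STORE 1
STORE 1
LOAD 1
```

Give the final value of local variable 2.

6

PUSH -60  -60
POP       (empty)
PUSH 9    9
DUP       9 9
LT        0
NEG       0
PUSH -20  0 -20
PUSH 7    0 -20 7
SUB       0 -27
STORE 1   0
PUSH 3    0 3
POP       0
POP       (empty)
LOAD 1    -27
LOAD 1    -27 -27
ADD       -54
PUSH -42  -54 -42
LOAD 1    -54 -42 -27
SWAP      -54 -27 -42
SUB       -54 15
GT        0
LOAD 1    0 -27
OVER      0 -27 0
PUSH 41   0 -27 0 41
ADD       0 -27 41
LT        0 1
PUSH 6    0 1 6
STORE 2   0 1
STORE 1   0
STORE 1   (empty)
LOAD 1    0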